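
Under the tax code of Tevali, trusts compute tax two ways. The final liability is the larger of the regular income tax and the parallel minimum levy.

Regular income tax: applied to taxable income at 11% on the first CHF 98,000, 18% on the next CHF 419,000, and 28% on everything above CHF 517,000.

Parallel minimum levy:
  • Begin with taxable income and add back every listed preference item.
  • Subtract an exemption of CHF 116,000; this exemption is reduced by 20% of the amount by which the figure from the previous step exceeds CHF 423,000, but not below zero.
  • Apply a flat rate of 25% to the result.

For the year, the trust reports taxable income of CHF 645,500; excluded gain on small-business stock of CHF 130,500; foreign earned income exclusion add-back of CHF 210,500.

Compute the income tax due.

Regular income tax:
  CHF 98,000 × 11% = CHF 10,780
  CHF 419,000 × 18% = CHF 75,420
  CHF 128,500 × 28% = CHF 35,980
  → CHF 122,180

Parallel minimum levy:
  Adjusted income: CHF 645,500 + CHF 130,500 + CHF 210,500 = CHF 986,500
  Exemption: CHF 116,000 − 20% × (CHF 986,500 − CHF 423,000) = CHF 116,000 − CHF 112,700 = CHF 3,300
  Base: CHF 986,500 − CHF 3,300 = CHF 983,200
  CHF 983,200 × 25% = CHF 245,800

CHF 245,800 > CHF 122,180, so the parallel minimum levy is the binding amount.

CHF 245,800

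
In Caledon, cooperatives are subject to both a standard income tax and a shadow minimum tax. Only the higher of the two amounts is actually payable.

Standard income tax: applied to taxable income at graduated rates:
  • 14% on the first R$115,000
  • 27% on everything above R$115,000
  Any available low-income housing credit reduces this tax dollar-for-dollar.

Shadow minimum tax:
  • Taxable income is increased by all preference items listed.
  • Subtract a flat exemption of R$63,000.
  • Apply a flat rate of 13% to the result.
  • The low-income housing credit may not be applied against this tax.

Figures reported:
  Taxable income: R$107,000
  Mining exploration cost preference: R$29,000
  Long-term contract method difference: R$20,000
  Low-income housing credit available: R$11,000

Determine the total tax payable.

R$12,090

Shadow minimum tax:
  Adjusted income: R$107,000 + R$29,000 + R$20,000 = R$156,000
  Less exemption R$63,000 → base R$93,000
  R$93,000 × 13% = R$12,090

Standard income tax:
  R$107,000 × 14% = R$14,980
  Less low-income housing credit R$11,000 → R$3,980

R$12,090 > R$3,980, so the shadow minimum tax is the binding amount.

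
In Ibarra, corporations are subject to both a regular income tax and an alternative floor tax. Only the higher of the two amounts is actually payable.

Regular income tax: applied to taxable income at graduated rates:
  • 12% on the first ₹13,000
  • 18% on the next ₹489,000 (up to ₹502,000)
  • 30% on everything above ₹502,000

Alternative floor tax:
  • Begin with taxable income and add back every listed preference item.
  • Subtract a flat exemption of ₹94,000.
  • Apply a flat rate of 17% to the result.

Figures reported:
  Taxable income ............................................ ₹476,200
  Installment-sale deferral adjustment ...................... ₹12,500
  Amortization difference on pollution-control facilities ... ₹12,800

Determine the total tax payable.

₹84,936

Alternative floor tax:
  Adjusted income: ₹476,200 + ₹12,500 + ₹12,800 = ₹501,500
  Less exemption ₹94,000 → base ₹407,500
  ₹407,500 × 17% = ₹69,275

Regular income tax:
  ₹13,000 × 12% = ₹1,560
  ₹463,200 × 18% = ₹83,376
  → ₹84,936

₹84,936 > ₹69,275, so the regular income tax governs.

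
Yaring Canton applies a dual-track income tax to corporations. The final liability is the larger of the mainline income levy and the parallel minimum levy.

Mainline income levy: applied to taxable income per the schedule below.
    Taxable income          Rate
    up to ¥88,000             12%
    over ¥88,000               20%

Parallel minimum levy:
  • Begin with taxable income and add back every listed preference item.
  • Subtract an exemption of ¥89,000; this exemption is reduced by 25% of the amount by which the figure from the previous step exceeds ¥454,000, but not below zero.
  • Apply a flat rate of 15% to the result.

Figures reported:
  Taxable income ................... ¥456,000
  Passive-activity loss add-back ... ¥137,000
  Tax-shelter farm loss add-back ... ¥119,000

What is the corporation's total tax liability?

¥103,125

Parallel minimum levy:
  Adjusted income: ¥456,000 + ¥137,000 + ¥119,000 = ¥712,000
  Exemption: ¥89,000 − 25% × (¥712,000 − ¥454,000) = ¥89,000 − ¥64,500 = ¥24,500
  Base: ¥712,000 − ¥24,500 = ¥687,500
  ¥687,500 × 15% = ¥103,125

Mainline income levy:
  ¥88,000 × 12% = ¥10,560
  ¥368,000 × 20% = ¥73,600
  → ¥84,160

¥103,125 > ¥84,160, so the parallel minimum levy is the binding amount.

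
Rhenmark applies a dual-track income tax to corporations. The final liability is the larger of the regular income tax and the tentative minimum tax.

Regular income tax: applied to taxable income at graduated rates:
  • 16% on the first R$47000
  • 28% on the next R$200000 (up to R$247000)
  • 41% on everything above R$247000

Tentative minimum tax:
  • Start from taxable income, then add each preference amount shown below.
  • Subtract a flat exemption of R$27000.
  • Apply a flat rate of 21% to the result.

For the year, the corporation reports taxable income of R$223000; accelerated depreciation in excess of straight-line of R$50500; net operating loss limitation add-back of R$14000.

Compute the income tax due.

R$56800

Tentative minimum tax:
  Adjusted income: R$223000 + R$50500 + R$14000 = R$287500
  Less exemption R$27000 → base R$260500
  R$260500 × 21% = R$54705

Regular income tax:
  R$47000 × 16% = R$7520
  R$176000 × 28% = R$49280
  → R$56800

R$56800 > R$54705, so the regular income tax governs.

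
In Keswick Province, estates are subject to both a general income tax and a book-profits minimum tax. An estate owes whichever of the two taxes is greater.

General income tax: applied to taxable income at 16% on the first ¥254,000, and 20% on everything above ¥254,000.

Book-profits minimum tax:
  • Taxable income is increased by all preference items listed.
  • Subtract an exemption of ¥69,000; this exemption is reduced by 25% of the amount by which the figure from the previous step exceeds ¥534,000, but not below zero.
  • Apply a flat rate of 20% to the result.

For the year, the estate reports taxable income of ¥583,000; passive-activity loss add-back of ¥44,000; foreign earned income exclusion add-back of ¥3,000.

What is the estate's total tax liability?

¥117,000

General income tax:
  ¥254,000 × 16% = ¥40,640
  ¥329,000 × 20% = ¥65,800
  → ¥106,440

Book-profits minimum tax:
  Adjusted income: ¥583,000 + ¥44,000 + ¥3,000 = ¥630,000
  Exemption: ¥69,000 − 25% × (¥630,000 − ¥534,000) = ¥69,000 − ¥24,000 = ¥45,000
  Base: ¥630,000 − ¥45,000 = ¥585,000
  ¥585,000 × 20% = ¥117,000

¥117,000 > ¥106,440, so the book-profits minimum tax is the binding amount.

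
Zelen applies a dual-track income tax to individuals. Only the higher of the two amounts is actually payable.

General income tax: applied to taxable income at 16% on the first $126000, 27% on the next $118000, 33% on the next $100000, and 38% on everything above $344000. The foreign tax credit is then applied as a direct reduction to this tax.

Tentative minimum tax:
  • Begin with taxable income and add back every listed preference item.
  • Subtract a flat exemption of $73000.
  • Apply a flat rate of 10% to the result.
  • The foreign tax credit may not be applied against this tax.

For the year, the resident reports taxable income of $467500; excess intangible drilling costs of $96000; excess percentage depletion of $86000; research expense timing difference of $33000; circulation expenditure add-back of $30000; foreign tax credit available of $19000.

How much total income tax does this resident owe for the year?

$112950

General income tax:
  $126000 × 16% = $20160
  $118000 × 27% = $31860
  $100000 × 33% = $33000
  $123500 × 38% = $46930
  → $131950
  Less foreign tax credit $19000 → $112950

Tentative minimum tax:
  Adjusted income: $467500 + $96000 + $86000 + $33000 + $30000 = $712500
  Less exemption $73000 → base $639500
  $639500 × 10% = $63950

$112950 > $63950, so the general income tax governs.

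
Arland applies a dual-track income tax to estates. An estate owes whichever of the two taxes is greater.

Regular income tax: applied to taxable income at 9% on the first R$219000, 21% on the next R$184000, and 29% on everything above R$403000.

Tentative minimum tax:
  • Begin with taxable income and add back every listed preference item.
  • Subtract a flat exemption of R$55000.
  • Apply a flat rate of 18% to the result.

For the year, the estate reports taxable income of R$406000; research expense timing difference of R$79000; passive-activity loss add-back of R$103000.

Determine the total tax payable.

Regular income tax:
  R$219000 × 9% = R$19710
  R$184000 × 21% = R$38640
  R$3000 × 29% = R$870
  → R$59220

Tentative minimum tax:
  Adjusted income: R$406000 + R$79000 + R$103000 = R$588000
  Less exemption R$55000 → base R$533000
  R$533000 × 18% = R$95940

R$95940 > R$59220, so the tentative minimum tax is the binding amount.

R$95940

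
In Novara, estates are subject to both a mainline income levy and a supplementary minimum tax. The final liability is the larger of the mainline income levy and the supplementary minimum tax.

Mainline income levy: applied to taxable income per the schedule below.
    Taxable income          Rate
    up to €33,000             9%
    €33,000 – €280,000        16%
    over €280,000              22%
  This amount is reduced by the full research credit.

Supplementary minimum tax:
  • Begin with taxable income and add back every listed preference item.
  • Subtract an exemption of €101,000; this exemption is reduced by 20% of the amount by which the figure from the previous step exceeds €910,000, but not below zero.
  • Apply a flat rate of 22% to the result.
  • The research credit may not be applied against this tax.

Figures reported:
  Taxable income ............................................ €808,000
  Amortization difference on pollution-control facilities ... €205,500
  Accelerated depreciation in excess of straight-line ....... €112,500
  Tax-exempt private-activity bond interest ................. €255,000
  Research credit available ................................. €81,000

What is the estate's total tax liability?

Supplementary minimum tax:
  Adjusted income: €808,000 + €205,500 + €112,500 + €255,000 = €1,381,000
  Exemption: €101,000 − 20% × (€1,381,000 − €910,000) = €101,000 − €94,200 = €6,800
  Base: €1,381,000 − €6,800 = €1,374,200
  €1,374,200 × 22% = €302,324

Mainline income levy:
  €33,000 × 9% = €2,970
  €247,000 × 16% = €39,520
  €528,000 × 22% = €116,160
  → €158,650
  Less research credit €81,000 → €77,650

€302,324 > €77,650, so the supplementary minimum tax is the binding amount.

€302,324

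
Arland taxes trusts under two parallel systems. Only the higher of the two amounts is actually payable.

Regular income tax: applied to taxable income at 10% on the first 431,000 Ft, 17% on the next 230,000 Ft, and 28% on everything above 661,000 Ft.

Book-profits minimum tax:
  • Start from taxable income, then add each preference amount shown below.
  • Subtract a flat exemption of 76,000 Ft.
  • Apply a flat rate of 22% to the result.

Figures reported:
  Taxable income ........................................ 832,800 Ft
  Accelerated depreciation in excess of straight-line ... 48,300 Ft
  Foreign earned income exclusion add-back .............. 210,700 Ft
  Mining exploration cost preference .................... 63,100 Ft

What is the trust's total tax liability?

Regular income tax:
  431,000 Ft × 10% = 43,100 Ft
  230,000 Ft × 17% = 39,100 Ft
  171,800 Ft × 28% = 48,104 Ft
  → 130,304 Ft

Book-profits minimum tax:
  Adjusted income: 832,800 Ft + 48,300 Ft + 210,700 Ft + 63,100 Ft = 1,154,900 Ft
  Less exemption 76,000 Ft → base 1,078,900 Ft
  1,078,900 Ft × 22% = 237,358 Ft

237,358 Ft > 130,304 Ft, so the book-profits minimum tax is the binding amount.

237,358 Ft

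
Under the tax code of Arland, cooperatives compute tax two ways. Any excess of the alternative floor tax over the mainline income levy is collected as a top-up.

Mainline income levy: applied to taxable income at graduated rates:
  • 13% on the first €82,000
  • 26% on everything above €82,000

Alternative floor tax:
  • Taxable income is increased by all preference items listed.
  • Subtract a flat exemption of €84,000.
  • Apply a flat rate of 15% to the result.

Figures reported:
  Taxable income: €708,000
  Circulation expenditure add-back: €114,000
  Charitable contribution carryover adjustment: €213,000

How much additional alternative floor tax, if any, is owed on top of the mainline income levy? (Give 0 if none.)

Alternative floor tax:
  Adjusted income: €708,000 + €114,000 + €213,000 = €1,035,000
  Less exemption €84,000 → base €951,000
  €951,000 × 15% = €142,650

Mainline income levy:
  €82,000 × 13% = €10,660
  €626,000 × 26% = €162,760
  → €173,420

€142,650 ≤ €173,420, so no add-on is due.

€0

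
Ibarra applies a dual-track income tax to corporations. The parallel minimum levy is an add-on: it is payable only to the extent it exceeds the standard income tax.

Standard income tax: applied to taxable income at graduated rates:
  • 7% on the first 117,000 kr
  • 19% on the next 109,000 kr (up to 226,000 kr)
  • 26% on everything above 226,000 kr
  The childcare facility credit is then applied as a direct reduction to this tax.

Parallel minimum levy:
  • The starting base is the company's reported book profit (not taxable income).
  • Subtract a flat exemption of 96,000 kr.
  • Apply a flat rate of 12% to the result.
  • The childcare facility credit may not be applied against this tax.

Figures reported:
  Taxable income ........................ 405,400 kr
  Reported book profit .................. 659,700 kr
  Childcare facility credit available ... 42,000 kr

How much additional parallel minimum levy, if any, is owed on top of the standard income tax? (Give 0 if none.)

Parallel minimum levy:
  Base (reported book profit): 659,700 kr
  Less exemption 96,000 kr → base 563,700 kr
  563,700 kr × 12% = 67,644 kr

Standard income tax:
  117,000 kr × 7% = 8,190 kr
  109,000 kr × 19% = 20,710 kr
  179,400 kr × 26% = 46,644 kr
  → 75,544 kr
  Less childcare facility credit 42,000 kr → 33,544 kr

Excess of parallel minimum levy over standard income tax: 67,644 kr − 33,544 kr = 34,100 kr.

34,100 kr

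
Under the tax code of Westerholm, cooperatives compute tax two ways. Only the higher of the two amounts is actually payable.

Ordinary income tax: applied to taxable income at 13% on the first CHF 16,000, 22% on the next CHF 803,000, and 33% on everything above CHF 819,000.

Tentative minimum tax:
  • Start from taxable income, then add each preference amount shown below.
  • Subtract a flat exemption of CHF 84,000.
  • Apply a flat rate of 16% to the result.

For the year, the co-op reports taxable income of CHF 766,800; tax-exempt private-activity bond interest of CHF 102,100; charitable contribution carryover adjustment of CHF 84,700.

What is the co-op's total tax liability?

CHF 167,256

Ordinary income tax:
  CHF 16,000 × 13% = CHF 2,080
  CHF 750,800 × 22% = CHF 165,176
  → CHF 167,256

Tentative minimum tax:
  Adjusted income: CHF 766,800 + CHF 102,100 + CHF 84,700 = CHF 953,600
  Less exemption CHF 84,000 → base CHF 869,600
  CHF 869,600 × 16% = CHF 139,136

CHF 167,256 > CHF 139,136, so the ordinary income tax governs.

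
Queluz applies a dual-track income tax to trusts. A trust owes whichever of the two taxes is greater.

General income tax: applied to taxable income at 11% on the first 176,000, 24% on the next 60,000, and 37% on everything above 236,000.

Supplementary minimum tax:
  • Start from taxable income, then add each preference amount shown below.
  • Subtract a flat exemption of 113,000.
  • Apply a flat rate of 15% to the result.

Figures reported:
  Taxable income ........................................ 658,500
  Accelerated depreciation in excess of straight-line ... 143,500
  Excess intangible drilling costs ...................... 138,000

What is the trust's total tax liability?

190,085

General income tax:
  176,000 × 11% = 19,360
  60,000 × 24% = 14,400
  422,500 × 37% = 156,325
  → 190,085

Supplementary minimum tax:
  Adjusted income: 658,500 + 143,500 + 138,000 = 940,000
  Less exemption 113,000 → base 827,000
  827,000 × 15% = 124,050

190,085 > 124,050, so the general income tax governs.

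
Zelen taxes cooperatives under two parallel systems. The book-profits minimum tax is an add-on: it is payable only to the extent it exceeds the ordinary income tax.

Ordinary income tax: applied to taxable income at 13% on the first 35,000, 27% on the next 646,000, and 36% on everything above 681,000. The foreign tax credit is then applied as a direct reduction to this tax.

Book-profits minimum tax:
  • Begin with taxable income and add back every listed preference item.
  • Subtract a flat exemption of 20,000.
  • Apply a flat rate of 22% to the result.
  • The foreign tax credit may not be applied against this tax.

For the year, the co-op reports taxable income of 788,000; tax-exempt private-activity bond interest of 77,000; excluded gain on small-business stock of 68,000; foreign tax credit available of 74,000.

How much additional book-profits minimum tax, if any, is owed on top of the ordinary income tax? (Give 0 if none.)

57,370

Book-profits minimum tax:
  Adjusted income: 788,000 + 77,000 + 68,000 = 933,000
  Less exemption 20,000 → base 913,000
  913,000 × 22% = 200,860

Ordinary income tax:
  35,000 × 13% = 4,550
  646,000 × 27% = 174,420
  107,000 × 36% = 38,520
  → 217,490
  Less foreign tax credit 74,000 → 143,490

Excess of book-profits minimum tax over ordinary income tax: 200,860 − 143,490 = 57,370.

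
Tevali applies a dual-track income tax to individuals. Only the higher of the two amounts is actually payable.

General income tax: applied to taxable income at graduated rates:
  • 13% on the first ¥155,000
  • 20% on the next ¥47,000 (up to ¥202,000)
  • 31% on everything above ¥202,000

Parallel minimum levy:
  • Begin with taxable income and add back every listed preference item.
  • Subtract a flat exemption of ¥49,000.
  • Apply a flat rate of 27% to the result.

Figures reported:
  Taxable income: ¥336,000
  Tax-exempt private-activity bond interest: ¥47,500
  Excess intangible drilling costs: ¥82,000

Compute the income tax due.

¥112,455

General income tax:
  ¥155,000 × 13% = ¥20,150
  ¥47,000 × 20% = ¥9,400
  ¥134,000 × 31% = ¥41,540
  → ¥71,090

Parallel minimum levy:
  Adjusted income: ¥336,000 + ¥47,500 + ¥82,000 = ¥465,500
  Less exemption ¥49,000 → base ¥416,500
  ¥416,500 × 27% = ¥112,455

¥112,455 > ¥71,090, so the parallel minimum levy is the binding amount.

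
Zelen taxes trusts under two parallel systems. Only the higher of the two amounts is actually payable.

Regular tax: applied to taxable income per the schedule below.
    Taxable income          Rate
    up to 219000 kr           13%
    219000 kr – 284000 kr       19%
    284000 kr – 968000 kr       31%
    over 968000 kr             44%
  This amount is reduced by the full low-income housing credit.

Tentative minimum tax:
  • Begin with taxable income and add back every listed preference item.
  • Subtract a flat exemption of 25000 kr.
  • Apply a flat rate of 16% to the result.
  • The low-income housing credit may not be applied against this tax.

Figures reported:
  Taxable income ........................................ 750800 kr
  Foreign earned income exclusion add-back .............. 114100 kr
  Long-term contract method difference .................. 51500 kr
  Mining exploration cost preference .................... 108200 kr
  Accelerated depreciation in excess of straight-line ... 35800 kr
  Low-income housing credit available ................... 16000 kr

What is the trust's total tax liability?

169528 kr

Regular tax:
  219000 kr × 13% = 28470 kr
  65000 kr × 19% = 12350 kr
  466800 kr × 31% = 144708 kr
  → 185528 kr
  Less low-income housing credit 16000 kr → 169528 kr

Tentative minimum tax:
  Adjusted income: 750800 kr + 114100 kr + 51500 kr + 108200 kr + 35800 kr = 1060400 kr
  Less exemption 25000 kr → base 1035400 kr
  1035400 kr × 16% = 165664 kr

169528 kr > 165664 kr, so the regular tax governs.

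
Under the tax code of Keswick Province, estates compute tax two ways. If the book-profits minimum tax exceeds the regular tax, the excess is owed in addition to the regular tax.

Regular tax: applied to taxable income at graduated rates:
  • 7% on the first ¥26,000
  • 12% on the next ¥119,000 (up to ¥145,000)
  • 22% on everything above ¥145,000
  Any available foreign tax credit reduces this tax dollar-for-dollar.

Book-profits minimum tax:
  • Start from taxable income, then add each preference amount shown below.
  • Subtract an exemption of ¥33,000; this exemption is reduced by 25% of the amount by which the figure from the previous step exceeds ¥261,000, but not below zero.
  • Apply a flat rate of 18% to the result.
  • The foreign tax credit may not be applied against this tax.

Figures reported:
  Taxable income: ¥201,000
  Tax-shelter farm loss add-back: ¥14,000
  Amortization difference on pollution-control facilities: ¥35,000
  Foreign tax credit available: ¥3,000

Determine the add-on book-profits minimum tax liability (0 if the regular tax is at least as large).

¥13,640

Book-profits minimum tax:
  Adjusted income: ¥201,000 + ¥14,000 + ¥35,000 = ¥250,000
  Exemption: ¥250,000 ≤ ¥261,000, so full ¥33,000 applies
  Base: ¥250,000 − ¥33,000 = ¥217,000
  ¥217,000 × 18% = ¥39,060

Regular tax:
  ¥26,000 × 7% = ¥1,820
  ¥119,000 × 12% = ¥14,280
  ¥56,000 × 22% = ¥12,320
  → ¥28,420
  Less foreign tax credit ¥3,000 → ¥25,420

Excess of book-profits minimum tax over regular tax: ¥39,060 − ¥25,420 = ¥13,640.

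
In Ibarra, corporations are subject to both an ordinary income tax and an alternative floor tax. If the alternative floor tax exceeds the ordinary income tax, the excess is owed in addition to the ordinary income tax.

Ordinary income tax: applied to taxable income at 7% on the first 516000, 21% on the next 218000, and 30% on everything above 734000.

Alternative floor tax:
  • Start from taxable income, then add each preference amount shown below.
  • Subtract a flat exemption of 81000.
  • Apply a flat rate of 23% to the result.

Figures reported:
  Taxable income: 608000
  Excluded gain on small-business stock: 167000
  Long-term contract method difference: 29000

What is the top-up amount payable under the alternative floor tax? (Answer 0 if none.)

Ordinary income tax:
  516000 × 7% = 36120
  92000 × 21% = 19320
  → 55440

Alternative floor tax:
  Adjusted income: 608000 + 167000 + 29000 = 804000
  Less exemption 81000 → base 723000
  723000 × 23% = 166290

Excess of alternative floor tax over ordinary income tax: 166290 − 55440 = 110850.

110850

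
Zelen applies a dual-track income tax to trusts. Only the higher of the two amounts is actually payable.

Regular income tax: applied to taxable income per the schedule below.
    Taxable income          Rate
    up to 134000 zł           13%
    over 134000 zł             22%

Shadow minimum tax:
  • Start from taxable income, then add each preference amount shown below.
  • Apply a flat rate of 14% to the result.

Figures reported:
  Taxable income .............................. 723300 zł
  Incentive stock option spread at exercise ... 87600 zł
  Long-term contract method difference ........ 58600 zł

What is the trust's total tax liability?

Shadow minimum tax:
  Adjusted income: 723300 zł + 87600 zł + 58600 zł = 869500 zł
  869500 zł × 14% = 121730 zł

Regular income tax:
  134000 zł × 13% = 17420 zł
  589300 zł × 22% = 129646 zł
  → 147066 zł

147066 zł > 121730 zł, so the regular income tax governs.

147066 zł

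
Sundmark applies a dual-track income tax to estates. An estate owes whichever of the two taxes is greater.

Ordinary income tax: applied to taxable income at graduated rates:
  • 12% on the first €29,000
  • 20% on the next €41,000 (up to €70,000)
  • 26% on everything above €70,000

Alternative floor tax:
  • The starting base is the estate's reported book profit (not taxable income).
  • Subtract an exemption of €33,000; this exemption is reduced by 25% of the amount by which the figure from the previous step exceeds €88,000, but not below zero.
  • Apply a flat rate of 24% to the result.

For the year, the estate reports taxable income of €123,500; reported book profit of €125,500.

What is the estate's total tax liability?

€25,590

Alternative floor tax:
  Base (reported book profit): €125,500
  Exemption: €33,000 − 25% × (€125,500 − €88,000) = €33,000 − €9,375 = €23,625
  Base: €125,500 − €23,625 = €101,875
  €101,875 × 24% = €24,450

Ordinary income tax:
  €29,000 × 12% = €3,480
  €41,000 × 20% = €8,200
  €53,500 × 26% = €13,910
  → €25,590

€25,590 > €24,450, so the ordinary income tax governs.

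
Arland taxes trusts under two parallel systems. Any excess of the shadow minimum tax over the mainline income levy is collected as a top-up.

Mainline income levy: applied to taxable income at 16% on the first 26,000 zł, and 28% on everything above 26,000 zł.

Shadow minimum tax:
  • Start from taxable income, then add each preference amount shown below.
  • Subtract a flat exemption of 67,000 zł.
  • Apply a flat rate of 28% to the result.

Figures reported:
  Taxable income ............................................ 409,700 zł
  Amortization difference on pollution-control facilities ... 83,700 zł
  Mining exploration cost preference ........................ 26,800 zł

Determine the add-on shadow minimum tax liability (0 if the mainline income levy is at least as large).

Shadow minimum tax:
  Adjusted income: 409,700 zł + 83,700 zł + 26,800 zł = 520,200 zł
  Less exemption 67,000 zł → base 453,200 zł
  453,200 zł × 28% = 126,896 zł

Mainline income levy:
  26,000 zł × 16% = 4,160 zł
  383,700 zł × 28% = 107,436 zł
  → 111,596 zł

Excess of shadow minimum tax over mainline income levy: 126,896 zł − 111,596 zł = 15,300 zł.

15,300 zł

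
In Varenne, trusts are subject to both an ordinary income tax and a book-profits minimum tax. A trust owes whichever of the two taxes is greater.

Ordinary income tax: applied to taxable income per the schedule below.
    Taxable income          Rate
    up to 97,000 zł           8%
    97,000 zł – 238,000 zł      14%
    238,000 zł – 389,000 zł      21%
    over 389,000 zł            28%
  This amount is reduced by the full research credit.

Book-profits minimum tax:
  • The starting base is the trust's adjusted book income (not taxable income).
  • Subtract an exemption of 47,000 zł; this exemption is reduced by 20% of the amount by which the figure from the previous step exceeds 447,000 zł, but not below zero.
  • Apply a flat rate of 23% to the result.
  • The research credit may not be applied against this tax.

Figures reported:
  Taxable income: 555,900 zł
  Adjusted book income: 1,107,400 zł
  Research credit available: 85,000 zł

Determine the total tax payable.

254,702 zł

Ordinary income tax:
  97,000 zł × 8% = 7,760 zł
  141,000 zł × 14% = 19,740 zł
  151,000 zł × 21% = 31,710 zł
  166,900 zł × 28% = 46,732 zł
  → 105,942 zł
  Less research credit 85,000 zł → 20,942 zł

Book-profits minimum tax:
  Base (adjusted book income): 1,107,400 zł
  Exemption: 20% × (1,107,400 zł − 447,000 zł) = 132,080 zł ≥ 47,000 zł, so the exemption is fully phased out
  Base: 1,107,400 zł − 0 zł = 1,107,400 zł
  1,107,400 zł × 23% = 254,702 zł

254,702 zł > 20,942 zł, so the book-profits minimum tax is the binding amount.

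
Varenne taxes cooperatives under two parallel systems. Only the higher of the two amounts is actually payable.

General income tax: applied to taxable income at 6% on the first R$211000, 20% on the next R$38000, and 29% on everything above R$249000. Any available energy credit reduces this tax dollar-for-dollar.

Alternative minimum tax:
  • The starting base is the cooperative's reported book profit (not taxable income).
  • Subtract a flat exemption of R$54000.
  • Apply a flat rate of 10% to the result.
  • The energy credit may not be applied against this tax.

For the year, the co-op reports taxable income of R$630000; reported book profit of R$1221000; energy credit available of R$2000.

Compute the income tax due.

General income tax:
  R$211000 × 6% = R$12660
  R$38000 × 20% = R$7600
  R$381000 × 29% = R$110490
  → R$130750
  Less energy credit R$2000 → R$128750

Alternative minimum tax:
  Base (reported book profit): R$1221000
  Less exemption R$54000 → base R$1167000
  R$1167000 × 10% = R$116700

R$128750 > R$116700, so the general income tax governs.

R$128750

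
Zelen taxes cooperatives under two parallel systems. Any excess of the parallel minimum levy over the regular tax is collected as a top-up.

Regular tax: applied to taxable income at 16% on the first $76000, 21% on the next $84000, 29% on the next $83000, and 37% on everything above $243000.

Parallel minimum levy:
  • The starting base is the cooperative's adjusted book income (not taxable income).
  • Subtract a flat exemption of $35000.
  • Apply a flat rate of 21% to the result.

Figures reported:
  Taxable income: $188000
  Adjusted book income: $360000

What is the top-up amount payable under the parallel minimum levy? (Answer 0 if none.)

$30330

Regular tax:
  $76000 × 16% = $12160
  $84000 × 21% = $17640
  $28000 × 29% = $8120
  → $37920

Parallel minimum levy:
  Base (adjusted book income): $360000
  Less exemption $35000 → base $325000
  $325000 × 21% = $68250

Excess of parallel minimum levy over regular tax: $68250 − $37920 = $30330.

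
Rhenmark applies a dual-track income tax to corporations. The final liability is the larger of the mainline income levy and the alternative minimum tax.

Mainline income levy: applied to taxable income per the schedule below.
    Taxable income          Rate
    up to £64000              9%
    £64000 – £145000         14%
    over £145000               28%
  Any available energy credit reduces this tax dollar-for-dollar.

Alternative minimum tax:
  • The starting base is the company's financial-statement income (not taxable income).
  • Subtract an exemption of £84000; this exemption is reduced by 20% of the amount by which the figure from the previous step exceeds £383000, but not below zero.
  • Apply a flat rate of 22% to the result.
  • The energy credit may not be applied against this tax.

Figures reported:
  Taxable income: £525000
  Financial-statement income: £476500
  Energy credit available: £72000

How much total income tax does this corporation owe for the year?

Alternative minimum tax:
  Base (financial-statement income): £476500
  Exemption: £84000 − 20% × (£476500 − £383000) = £84000 − £18700 = £65300
  Base: £476500 − £65300 = £411200
  £411200 × 22% = £90464

Mainline income levy:
  £64000 × 9% = £5760
  £81000 × 14% = £11340
  £380000 × 28% = £106400
  → £123500
  Less energy credit £72000 → £51500

£90464 > £51500, so the alternative minimum tax is the binding amount.

£90464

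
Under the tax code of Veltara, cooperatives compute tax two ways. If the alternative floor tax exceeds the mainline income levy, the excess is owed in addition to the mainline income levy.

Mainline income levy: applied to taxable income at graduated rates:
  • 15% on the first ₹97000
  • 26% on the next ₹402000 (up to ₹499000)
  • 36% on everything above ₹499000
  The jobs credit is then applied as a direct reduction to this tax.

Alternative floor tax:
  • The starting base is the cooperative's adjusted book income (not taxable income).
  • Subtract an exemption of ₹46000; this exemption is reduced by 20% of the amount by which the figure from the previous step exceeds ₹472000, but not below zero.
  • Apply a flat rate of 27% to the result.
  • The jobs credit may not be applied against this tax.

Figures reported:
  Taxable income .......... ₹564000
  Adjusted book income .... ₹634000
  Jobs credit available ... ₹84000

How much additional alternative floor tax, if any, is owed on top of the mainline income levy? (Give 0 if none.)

₹109038

Alternative floor tax:
  Base (adjusted book income): ₹634000
  Exemption: ₹46000 − 20% × (₹634000 − ₹472000) = ₹46000 − ₹32400 = ₹13600
  Base: ₹634000 − ₹13600 = ₹620400
  ₹620400 × 27% = ₹167508

Mainline income levy:
  ₹97000 × 15% = ₹14550
  ₹402000 × 26% = ₹104520
  ₹65000 × 36% = ₹23400
  → ₹142470
  Less jobs credit ₹84000 → ₹58470

Excess of alternative floor tax over mainline income levy: ₹167508 − ₹58470 = ₹109038.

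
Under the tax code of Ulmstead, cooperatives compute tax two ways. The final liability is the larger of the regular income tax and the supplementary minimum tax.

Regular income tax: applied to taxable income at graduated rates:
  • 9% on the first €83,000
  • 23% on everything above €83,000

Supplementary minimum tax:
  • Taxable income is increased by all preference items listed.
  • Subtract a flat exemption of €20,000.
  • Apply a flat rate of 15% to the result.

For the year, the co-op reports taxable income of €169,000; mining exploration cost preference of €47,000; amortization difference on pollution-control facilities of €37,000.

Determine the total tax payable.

€34,950

Regular income tax:
  €83,000 × 9% = €7,470
  €86,000 × 23% = €19,780
  → €27,250

Supplementary minimum tax:
  Adjusted income: €169,000 + €47,000 + €37,000 = €253,000
  Less exemption €20,000 → base €233,000
  €233,000 × 15% = €34,950

€34,950 > €27,250, so the supplementary minimum tax is the binding amount.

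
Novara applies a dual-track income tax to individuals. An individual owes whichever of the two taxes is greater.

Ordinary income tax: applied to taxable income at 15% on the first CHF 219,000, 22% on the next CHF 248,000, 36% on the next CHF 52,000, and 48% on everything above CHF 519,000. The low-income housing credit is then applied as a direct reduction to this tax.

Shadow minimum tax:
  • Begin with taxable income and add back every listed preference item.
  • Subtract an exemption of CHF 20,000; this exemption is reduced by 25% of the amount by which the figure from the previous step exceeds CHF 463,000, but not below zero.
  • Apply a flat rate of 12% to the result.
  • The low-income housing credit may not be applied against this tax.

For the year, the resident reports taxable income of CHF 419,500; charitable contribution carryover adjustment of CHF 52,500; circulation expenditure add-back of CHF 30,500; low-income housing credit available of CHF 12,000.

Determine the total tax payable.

CHF 64,960

Ordinary income tax:
  CHF 219,000 × 15% = CHF 32,850
  CHF 200,500 × 22% = CHF 44,110
  → CHF 76,960
  Less low-income housing credit CHF 12,000 → CHF 64,960

Shadow minimum tax:
  Adjusted income: CHF 419,500 + CHF 52,500 + CHF 30,500 = CHF 502,500
  Exemption: CHF 20,000 − 25% × (CHF 502,500 − CHF 463,000) = CHF 20,000 − CHF 9,875 = CHF 10,125
  Base: CHF 502,500 − CHF 10,125 = CHF 492,375
  CHF 492,375 × 12% = CHF 59,085

CHF 64,960 > CHF 59,085, so the ordinary income tax governs.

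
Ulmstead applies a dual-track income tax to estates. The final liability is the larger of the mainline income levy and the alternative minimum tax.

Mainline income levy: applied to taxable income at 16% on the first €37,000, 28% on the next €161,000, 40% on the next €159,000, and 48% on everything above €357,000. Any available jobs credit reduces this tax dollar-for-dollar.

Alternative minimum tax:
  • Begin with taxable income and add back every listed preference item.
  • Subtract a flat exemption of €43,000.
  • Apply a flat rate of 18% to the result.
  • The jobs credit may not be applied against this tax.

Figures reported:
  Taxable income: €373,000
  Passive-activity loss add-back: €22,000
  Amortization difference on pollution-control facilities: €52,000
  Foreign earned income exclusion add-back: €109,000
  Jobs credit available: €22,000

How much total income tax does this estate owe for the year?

€100,280

Alternative minimum tax:
  Adjusted income: €373,000 + €22,000 + €52,000 + €109,000 = €556,000
  Less exemption €43,000 → base €513,000
  €513,000 × 18% = €92,340

Mainline income levy:
  €37,000 × 16% = €5,920
  €161,000 × 28% = €45,080
  €159,000 × 40% = €63,600
  €16,000 × 48% = €7,680
  → €122,280
  Less jobs credit €22,000 → €100,280

€100,280 > €92,340, so the mainline income levy governs.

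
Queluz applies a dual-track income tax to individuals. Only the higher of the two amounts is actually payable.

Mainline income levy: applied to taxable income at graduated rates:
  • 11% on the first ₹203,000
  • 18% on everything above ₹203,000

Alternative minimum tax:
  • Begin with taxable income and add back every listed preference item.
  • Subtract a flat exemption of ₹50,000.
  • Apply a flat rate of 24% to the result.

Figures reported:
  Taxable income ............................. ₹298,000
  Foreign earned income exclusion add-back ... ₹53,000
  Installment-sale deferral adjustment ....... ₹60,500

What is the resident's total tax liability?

₹86,760

Alternative minimum tax:
  Adjusted income: ₹298,000 + ₹53,000 + ₹60,500 = ₹411,500
  Less exemption ₹50,000 → base ₹361,500
  ₹361,500 × 24% = ₹86,760

Mainline income levy:
  ₹203,000 × 11% = ₹22,330
  ₹95,000 × 18% = ₹17,100
  → ₹39,430

₹86,760 > ₹39,430, so the alternative minimum tax is the binding amount.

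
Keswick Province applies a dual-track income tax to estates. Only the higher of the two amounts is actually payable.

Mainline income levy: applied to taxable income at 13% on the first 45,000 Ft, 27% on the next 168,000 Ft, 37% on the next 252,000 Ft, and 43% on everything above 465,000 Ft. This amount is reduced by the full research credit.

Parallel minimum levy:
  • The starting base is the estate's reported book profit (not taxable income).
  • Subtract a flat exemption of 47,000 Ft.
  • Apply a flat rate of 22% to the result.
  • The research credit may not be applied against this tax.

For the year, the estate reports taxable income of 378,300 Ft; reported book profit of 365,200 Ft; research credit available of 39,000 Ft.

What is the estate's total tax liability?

Mainline income levy:
  45,000 Ft × 13% = 5,850 Ft
  168,000 Ft × 27% = 45,360 Ft
  165,300 Ft × 37% = 61,161 Ft
  → 112,371 Ft
  Less research credit 39,000 Ft → 73,371 Ft

Parallel minimum levy:
  Base (reported book profit): 365,200 Ft
  Less exemption 47,000 Ft → base 318,200 Ft
  318,200 Ft × 22% = 70,004 Ft

73,371 Ft > 70,004 Ft, so the mainline income levy governs.

73,371 Ft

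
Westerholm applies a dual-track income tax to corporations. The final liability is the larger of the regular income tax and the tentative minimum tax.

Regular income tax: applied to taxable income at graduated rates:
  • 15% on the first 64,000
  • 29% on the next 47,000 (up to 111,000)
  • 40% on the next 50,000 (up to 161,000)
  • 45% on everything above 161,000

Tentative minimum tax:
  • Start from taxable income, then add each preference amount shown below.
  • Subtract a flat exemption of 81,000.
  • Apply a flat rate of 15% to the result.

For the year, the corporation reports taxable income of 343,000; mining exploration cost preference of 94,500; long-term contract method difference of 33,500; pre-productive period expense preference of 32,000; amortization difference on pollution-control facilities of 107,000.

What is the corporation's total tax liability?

125,130

Regular income tax:
  64,000 × 15% = 9,600
  47,000 × 29% = 13,630
  50,000 × 40% = 20,000
  182,000 × 45% = 81,900
  → 125,130

Tentative minimum tax:
  Adjusted income: 343,000 + 94,500 + 33,500 + 32,000 + 107,000 = 610,000
  Less exemption 81,000 → base 529,000
  529,000 × 15% = 79,350

125,130 > 79,350, so the regular income tax governs.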